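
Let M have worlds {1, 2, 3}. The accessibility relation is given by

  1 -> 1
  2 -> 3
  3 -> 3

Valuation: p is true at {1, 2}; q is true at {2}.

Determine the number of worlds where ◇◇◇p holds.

1

1: successors {1}; ◇◇p there: 1:T. ✓
2: successors {3}; ◇◇p there: 3:F. ✗
3: successors {3}; ◇◇p there: 3:F. ✗
Satisfying worlds: {1}.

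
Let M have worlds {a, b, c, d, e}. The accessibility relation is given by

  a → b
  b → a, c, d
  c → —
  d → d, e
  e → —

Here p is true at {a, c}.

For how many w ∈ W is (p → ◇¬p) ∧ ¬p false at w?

2

a: p → ◇¬p is T, ¬p is F. ✗
b: p → ◇¬p is T, ¬p is T. ✓
c: p → ◇¬p is F, ¬p is F. ✗
d: p → ◇¬p is T, ¬p is T. ✓
e: p → ◇¬p is T, ¬p is T. ✓
Satisfying worlds: {b, d, e}.
So (p → ◇¬p) ∧ ¬p fails at the other 2 worlds.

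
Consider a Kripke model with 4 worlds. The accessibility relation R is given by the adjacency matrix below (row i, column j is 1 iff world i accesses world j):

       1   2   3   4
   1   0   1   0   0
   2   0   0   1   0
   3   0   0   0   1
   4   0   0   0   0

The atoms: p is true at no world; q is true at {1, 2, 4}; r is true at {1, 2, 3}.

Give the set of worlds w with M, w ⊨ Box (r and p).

{4}

1: successors {2}; r and p there: 2:F. ✗
2: successors {3}; r and p there: 3:F. ✗
3: successors {4}; r and p there: 4:F. ✗
4: no successors, so Box (r and p) holds vacuously. ✓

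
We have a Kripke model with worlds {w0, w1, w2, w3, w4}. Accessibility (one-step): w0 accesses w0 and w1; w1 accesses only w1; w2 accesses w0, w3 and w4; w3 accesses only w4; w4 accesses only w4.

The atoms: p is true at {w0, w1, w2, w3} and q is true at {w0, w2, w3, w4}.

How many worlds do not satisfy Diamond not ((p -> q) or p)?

w0: successors {w0, w1}; not ((p -> q) or p) there: w0:F, w1:F. ✗
w1: successors {w1}; not ((p -> q) or p) there: w1:F. ✗
w2: successors {w0, w3, w4}; not ((p -> q) or p) there: w0:F, w3:F, w4:F. ✗
w3: successors {w4}; not ((p -> q) or p) there: w4:F. ✗
w4: successors {w4}; not ((p -> q) or p) there: w4:F. ✗
Satisfying worlds: ∅.
So Diamond not ((p -> q) or p) fails at the other 5 worlds.

5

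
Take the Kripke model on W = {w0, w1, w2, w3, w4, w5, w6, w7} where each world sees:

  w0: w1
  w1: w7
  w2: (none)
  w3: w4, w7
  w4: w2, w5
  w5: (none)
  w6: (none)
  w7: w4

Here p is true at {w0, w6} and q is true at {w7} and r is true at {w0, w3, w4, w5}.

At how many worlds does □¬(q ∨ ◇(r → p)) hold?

4

w0: successors {w1}; ¬(q ∨ ◇(r → p)) there: w1:F. ✗
w1: successors {w7}; ¬(q ∨ ◇(r → p)) there: w7:F. ✗
w2: no successors, so □¬(q ∨ ◇(r → p)) holds vacuously. ✓
w3: successors {w4, w7}; ¬(q ∨ ◇(r → p)) there: w4:F, w7:F. ✗
w4: successors {w2, w5}; ¬(q ∨ ◇(r → p)) there: w2:T, w5:T. ✓
w5: no successors, so □¬(q ∨ ◇(r → p)) holds vacuously. ✓
w6: no successors, so □¬(q ∨ ◇(r → p)) holds vacuously. ✓
w7: successors {w4}; ¬(q ∨ ◇(r → p)) there: w4:F. ✗
Satisfying worlds: {w2, w4, w5, w6}.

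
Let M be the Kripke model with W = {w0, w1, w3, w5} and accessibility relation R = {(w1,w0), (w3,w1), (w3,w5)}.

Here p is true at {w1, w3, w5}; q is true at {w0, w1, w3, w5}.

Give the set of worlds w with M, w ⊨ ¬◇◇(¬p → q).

{w0, w1, w5}

w0: ◇◇(¬p → q) is F. ✓
w1: ◇◇(¬p → q) is F. ✓
w3: ◇◇(¬p → q) is T. ✗
w5: ◇◇(¬p → q) is F. ✓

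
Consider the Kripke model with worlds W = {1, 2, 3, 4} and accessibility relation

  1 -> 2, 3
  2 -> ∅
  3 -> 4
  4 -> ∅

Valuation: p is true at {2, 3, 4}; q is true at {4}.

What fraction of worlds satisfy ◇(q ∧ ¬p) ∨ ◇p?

1/2

1: ◇(q ∧ ¬p) is F, ◇p is T. ✓
2: ◇(q ∧ ¬p) is F, ◇p is F. ✗
3: ◇(q ∧ ¬p) is F, ◇p is T. ✓
4: ◇(q ∧ ¬p) is F, ◇p is F. ✗
That's 2 of 4 worlds, so 2/4 = 1/2.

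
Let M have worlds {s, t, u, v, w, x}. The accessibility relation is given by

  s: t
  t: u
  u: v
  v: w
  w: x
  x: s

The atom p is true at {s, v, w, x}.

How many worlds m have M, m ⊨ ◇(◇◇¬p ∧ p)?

2

s: successors {t}; ◇◇¬p ∧ p there: t:F. ✗
t: successors {u}; ◇◇¬p ∧ p there: u:F. ✗
u: successors {v}; ◇◇¬p ∧ p there: v:F. ✗
v: successors {w}; ◇◇¬p ∧ p there: w:F. ✗
w: successors {x}; ◇◇¬p ∧ p there: x:T. ✓
x: successors {s}; ◇◇¬p ∧ p there: s:T. ✓
Satisfying worlds: {w, x}.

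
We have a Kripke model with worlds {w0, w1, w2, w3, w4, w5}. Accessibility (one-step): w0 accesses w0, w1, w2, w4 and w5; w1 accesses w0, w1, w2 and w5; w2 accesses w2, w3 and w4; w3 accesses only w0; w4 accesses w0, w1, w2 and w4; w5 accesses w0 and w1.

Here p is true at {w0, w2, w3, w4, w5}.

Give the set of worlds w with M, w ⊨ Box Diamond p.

{w0, w1, w2, w3, w4, w5}

w0: successors {w0, w1, w2, w4, w5}; Diamond p there: w0:T, w1:T, w2:T, w4:T, w5:T. ✓
w1: successors {w0, w1, w2, w5}; Diamond p there: w0:T, w1:T, w2:T, w5:T. ✓
w2: successors {w2, w3, w4}; Diamond p there: w2:T, w3:T, w4:T. ✓
w3: successors {w0}; Diamond p there: w0:T. ✓
w4: successors {w0, w1, w2, w4}; Diamond p there: w0:T, w1:T, w2:T, w4:T. ✓
w5: successors {w0, w1}; Diamond p there: w0:T, w1:T. ✓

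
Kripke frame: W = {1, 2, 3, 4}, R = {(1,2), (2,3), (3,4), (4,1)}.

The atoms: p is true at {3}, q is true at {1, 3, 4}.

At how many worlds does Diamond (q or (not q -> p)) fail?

1

1: successors {2}; q or (not q -> p) there: 2:F. ✗
2: successors {3}; q or (not q -> p) there: 3:T. ✓
3: successors {4}; q or (not q -> p) there: 4:T. ✓
4: successors {1}; q or (not q -> p) there: 1:T. ✓
Satisfying worlds: {2, 3, 4}.
So Diamond (q or (not q -> p)) fails at the other 1 world.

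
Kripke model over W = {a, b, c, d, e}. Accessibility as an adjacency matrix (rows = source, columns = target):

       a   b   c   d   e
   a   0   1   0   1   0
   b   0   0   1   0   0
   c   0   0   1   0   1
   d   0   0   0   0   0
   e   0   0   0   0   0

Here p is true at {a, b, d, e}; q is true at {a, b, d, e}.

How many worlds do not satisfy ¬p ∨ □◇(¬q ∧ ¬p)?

1

a: ¬p is F, □◇(¬q ∧ ¬p) is F. ✗
b: ¬p is F, □◇(¬q ∧ ¬p) is T. ✓
c: ¬p is T, □◇(¬q ∧ ¬p) is F. ✓
d: ¬p is F, □◇(¬q ∧ ¬p) is T. ✓
e: ¬p is F, □◇(¬q ∧ ¬p) is T. ✓
Satisfying worlds: {b, c, d, e}.
So ¬p ∨ □◇(¬q ∧ ¬p) fails at the other 1 world.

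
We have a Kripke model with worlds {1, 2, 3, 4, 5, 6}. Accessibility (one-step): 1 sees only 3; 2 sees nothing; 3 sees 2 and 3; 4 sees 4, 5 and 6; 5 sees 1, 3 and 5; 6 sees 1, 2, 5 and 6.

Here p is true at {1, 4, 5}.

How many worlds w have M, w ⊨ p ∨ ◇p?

4

1: p is T, ◇p is F. ✓
2: p is F, ◇p is F. ✗
3: p is F, ◇p is F. ✗
4: p is T, ◇p is T. ✓
5: p is T, ◇p is T. ✓
6: p is F, ◇p is T. ✓
Satisfying worlds: {1, 4, 5, 6}.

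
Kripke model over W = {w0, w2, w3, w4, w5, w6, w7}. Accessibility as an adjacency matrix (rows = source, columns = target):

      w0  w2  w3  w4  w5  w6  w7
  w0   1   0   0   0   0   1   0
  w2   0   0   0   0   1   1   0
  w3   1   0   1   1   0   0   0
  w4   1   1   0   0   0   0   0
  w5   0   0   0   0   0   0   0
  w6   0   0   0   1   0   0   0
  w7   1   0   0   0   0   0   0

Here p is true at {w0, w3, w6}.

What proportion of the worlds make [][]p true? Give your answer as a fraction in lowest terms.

2/7

w0: successors {w0, w6}; []p there: w0:T, w6:F. ✗
w2: successors {w5, w6}; []p there: w5:T, w6:F. ✗
w3: successors {w0, w3, w4}; []p there: w0:T, w3:F, w4:F. ✗
w4: successors {w0, w2}; []p there: w0:T, w2:F. ✗
w5: no successors, so [][]p holds vacuously. ✓
w6: successors {w4}; []p there: w4:F. ✗
w7: successors {w0}; []p there: w0:T. ✓
That's 2 of 7 worlds, so 2/7.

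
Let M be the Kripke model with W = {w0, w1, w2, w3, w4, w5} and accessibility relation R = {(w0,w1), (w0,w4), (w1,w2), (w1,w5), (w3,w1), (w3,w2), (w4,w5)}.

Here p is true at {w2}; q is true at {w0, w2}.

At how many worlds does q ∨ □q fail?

w0: q is T, □q is F. ✓
w1: q is F, □q is F. ✗
w2: q is T, □q is T. ✓
w3: q is F, □q is F. ✗
w4: q is F, □q is F. ✗
w5: q is F, □q is T. ✓
Satisfying worlds: {w0, w2, w5}.
So q ∨ □q fails at the other 3 worlds.

3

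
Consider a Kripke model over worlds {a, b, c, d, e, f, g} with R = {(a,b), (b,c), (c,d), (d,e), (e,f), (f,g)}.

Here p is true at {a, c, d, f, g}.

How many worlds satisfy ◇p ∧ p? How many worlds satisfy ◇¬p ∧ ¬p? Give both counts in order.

For ◇p ∧ p:
a: ◇p is F, p is T. ✗
b: ◇p is T, p is F. ✗
c: ◇p is T, p is T. ✓
d: ◇p is F, p is T. ✗
e: ◇p is T, p is F. ✗
f: ◇p is T, p is T. ✓
g: ◇p is F, p is T. ✗
— 2 worlds.
For ◇¬p ∧ ¬p:
a: ◇¬p is T, ¬p is F. ✗
b: ◇¬p is F, ¬p is T. ✗
c: ◇¬p is F, ¬p is F. ✗
d: ◇¬p is T, ¬p is F. ✗
e: ◇¬p is F, ¬p is T. ✗
f: ◇¬p is F, ¬p is F. ✗
g: ◇¬p is F, ¬p is F. ✗
— 0 worlds.

2 and 0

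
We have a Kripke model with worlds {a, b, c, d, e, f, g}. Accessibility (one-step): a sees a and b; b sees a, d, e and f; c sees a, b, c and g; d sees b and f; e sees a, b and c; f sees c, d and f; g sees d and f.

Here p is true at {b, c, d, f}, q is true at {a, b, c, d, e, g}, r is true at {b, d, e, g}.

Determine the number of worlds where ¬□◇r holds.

0

a: □◇r is T. ✗
b: □◇r is T. ✗
c: □◇r is T. ✗
d: □◇r is T. ✗
e: □◇r is T. ✗
f: □◇r is T. ✗
g: □◇r is T. ✗
Satisfying worlds: ∅.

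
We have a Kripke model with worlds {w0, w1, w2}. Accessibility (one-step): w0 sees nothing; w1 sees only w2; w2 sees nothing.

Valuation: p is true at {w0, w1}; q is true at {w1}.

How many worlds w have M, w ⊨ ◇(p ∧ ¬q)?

w0: no successors, so ◇(p ∧ ¬q) fails. ✗
w1: successors {w2}; p ∧ ¬q there: w2:F. ✗
w2: no successors, so ◇(p ∧ ¬q) fails. ✗
Satisfying worlds: ∅.

0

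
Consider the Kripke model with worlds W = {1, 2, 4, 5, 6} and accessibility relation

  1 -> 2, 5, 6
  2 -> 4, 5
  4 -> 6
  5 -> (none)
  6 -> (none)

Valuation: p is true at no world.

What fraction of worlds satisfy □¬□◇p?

1: successors {2, 5, 6}; ¬□◇p there: 2:T, 5:F, 6:F. ✗
2: successors {4, 5}; ¬□◇p there: 4:T, 5:F. ✗
4: successors {6}; ¬□◇p there: 6:F. ✗
5: no successors, so □¬□◇p holds vacuously. ✓
6: no successors, so □¬□◇p holds vacuously. ✓
That's 2 of 5 worlds, so 2/5.

2/5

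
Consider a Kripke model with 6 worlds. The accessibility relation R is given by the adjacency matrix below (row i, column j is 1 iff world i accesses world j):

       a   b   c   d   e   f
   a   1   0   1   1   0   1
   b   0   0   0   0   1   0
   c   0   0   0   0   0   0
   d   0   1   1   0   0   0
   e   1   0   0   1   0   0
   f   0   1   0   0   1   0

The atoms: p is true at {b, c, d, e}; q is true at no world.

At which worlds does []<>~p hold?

a: successors {a, c, d, f}; <>~p there: a:T, c:F, d:F, f:F. ✗
b: successors {e}; <>~p there: e:T. ✓
c: no successors, so []<>~p holds vacuously. ✓
d: successors {b, c}; <>~p there: b:F, c:F. ✗
e: successors {a, d}; <>~p there: a:T, d:F. ✗
f: successors {b, e}; <>~p there: b:F, e:T. ✗

{b, c}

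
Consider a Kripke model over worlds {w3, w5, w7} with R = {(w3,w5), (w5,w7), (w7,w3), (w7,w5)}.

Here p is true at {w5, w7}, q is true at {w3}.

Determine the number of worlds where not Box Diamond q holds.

2

w3: Box Diamond q is F. ✓
w5: Box Diamond q is T. ✗
w7: Box Diamond q is F. ✓
Satisfying worlds: {w3, w7}.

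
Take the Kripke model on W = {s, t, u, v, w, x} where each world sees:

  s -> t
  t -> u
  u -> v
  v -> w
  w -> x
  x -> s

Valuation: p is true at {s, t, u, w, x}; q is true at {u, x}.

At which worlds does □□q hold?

s: successors {t}; □q there: t:T. ✓
t: successors {u}; □q there: u:F. ✗
u: successors {v}; □q there: v:F. ✗
v: successors {w}; □q there: w:T. ✓
w: successors {x}; □q there: x:F. ✗
x: successors {s}; □q there: s:F. ✗

{s, v}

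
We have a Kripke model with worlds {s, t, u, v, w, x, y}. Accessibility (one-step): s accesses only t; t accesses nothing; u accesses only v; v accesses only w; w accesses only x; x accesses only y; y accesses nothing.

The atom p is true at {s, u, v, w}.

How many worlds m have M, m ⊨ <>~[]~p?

s: successors {t}; ~[]~p there: t:F. ✗
t: no successors, so <>~[]~p fails. ✗
u: successors {v}; ~[]~p there: v:T. ✓
v: successors {w}; ~[]~p there: w:F. ✗
w: successors {x}; ~[]~p there: x:F. ✗
x: successors {y}; ~[]~p there: y:F. ✗
y: no successors, so <>~[]~p fails. ✗
Satisfying worlds: {u}.

1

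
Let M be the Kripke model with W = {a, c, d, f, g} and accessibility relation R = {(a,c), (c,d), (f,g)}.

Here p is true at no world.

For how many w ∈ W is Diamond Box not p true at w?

3

a: successors {c}; Box not p there: c:T. ✓
c: successors {d}; Box not p there: d:T. ✓
d: no successors, so Diamond Box not p fails. ✗
f: successors {g}; Box not p there: g:T. ✓
g: no successors, so Diamond Box not p fails. ✗
Satisfying worlds: {a, c, f}.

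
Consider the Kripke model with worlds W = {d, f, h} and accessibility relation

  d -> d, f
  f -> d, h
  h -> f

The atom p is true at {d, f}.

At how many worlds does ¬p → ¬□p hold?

d: ¬p is F, ¬□p is F. ✓
f: ¬p is F, ¬□p is T. ✓
h: ¬p is T, ¬□p is F. ✗
Satisfying worlds: {d, f}.

2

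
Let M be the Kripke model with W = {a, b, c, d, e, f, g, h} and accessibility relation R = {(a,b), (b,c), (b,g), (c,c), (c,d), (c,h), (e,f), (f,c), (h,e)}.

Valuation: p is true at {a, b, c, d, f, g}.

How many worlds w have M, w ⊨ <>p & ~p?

1

a: <>p is T, ~p is F. ✗
b: <>p is T, ~p is F. ✗
c: <>p is T, ~p is F. ✗
d: <>p is F, ~p is F. ✗
e: <>p is T, ~p is T. ✓
f: <>p is T, ~p is F. ✗
g: <>p is F, ~p is F. ✗
h: <>p is F, ~p is T. ✗
Satisfying worlds: {e}.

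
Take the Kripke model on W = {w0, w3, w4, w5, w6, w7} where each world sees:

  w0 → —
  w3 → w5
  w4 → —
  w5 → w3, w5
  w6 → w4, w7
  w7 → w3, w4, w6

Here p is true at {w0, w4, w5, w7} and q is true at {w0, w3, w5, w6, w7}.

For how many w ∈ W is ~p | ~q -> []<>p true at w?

5

w0: ~p | ~q is F, []<>p is T. ✓
w3: ~p | ~q is T, []<>p is T. ✓
w4: ~p | ~q is T, []<>p is T. ✓
w5: ~p | ~q is F, []<>p is T. ✓
w6: ~p | ~q is T, []<>p is F. ✗
w7: ~p | ~q is F, []<>p is F. ✓
Satisfying worlds: {w0, w3, w4, w5, w7}.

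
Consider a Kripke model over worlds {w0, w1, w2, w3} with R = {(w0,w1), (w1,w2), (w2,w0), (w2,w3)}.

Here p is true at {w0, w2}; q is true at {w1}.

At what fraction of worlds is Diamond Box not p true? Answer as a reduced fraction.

w0: successors {w1}; Box not p there: w1:F. ✗
w1: successors {w2}; Box not p there: w2:F. ✗
w2: successors {w0, w3}; Box not p there: w0:T, w3:T. ✓
w3: no successors, so Diamond Box not p fails. ✗
That's 1 of 4 worlds, so 1/4.

1/4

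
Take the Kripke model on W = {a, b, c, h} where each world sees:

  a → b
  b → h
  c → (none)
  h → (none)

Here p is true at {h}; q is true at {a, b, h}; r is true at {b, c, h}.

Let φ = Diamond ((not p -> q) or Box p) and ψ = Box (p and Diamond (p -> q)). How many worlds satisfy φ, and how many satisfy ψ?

For Diamond ((not p -> q) or Box p):
a: successors {b}; (not p -> q) or Box p there: b:T. ✓
b: successors {h}; (not p -> q) or Box p there: h:T. ✓
c: no successors, so Diamond ((not p -> q) or Box p) fails. ✗
h: no successors, so Diamond ((not p -> q) or Box p) fails. ✗
— 2 worlds.
For Box (p and Diamond (p -> q)):
a: successors {b}; p and Diamond (p -> q) there: b:F. ✗
b: successors {h}; p and Diamond (p -> q) there: h:F. ✗
c: no successors, so Box (p and Diamond (p -> q)) holds vacuously. ✓
h: no successors, so Box (p and Diamond (p -> q)) holds vacuously. ✓
— 2 worlds.

2 and 2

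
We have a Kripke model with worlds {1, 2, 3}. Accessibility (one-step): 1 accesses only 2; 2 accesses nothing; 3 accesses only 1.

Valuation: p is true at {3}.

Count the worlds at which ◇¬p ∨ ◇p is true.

1: ◇¬p is T, ◇p is F. ✓
2: ◇¬p is F, ◇p is F. ✗
3: ◇¬p is T, ◇p is F. ✓
Satisfying worlds: {1, 3}.

2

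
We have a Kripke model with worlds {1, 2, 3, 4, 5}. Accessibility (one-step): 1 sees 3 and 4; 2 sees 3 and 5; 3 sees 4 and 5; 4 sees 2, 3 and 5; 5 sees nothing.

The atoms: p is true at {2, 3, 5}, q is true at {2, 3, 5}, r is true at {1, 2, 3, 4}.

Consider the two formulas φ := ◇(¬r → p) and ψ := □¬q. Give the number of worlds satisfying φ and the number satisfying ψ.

4 and 1

For ◇(¬r → p):
1: successors {3, 4}; ¬r → p there: 3:T, 4:T. ✓
2: successors {3, 5}; ¬r → p there: 3:T, 5:T. ✓
3: successors {4, 5}; ¬r → p there: 4:T, 5:T. ✓
4: successors {2, 3, 5}; ¬r → p there: 2:T, 3:T, 5:T. ✓
5: no successors, so ◇(¬r → p) fails. ✗
— 4 worlds.
For □¬q:
1: successors {3, 4}; ¬q there: 3:F, 4:T. ✗
2: successors {3, 5}; ¬q there: 3:F, 5:F. ✗
3: successors {4, 5}; ¬q there: 4:T, 5:F. ✗
4: successors {2, 3, 5}; ¬q there: 2:F, 3:F, 5:F. ✗
5: no successors, so □¬q holds vacuously. ✓
— 1 world.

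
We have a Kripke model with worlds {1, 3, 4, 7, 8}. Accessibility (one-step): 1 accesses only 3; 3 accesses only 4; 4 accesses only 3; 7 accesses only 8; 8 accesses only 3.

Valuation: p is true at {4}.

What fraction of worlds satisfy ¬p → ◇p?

2/5

1: ¬p is T, ◇p is F. ✗
3: ¬p is T, ◇p is T. ✓
4: ¬p is F, ◇p is F. ✓
7: ¬p is T, ◇p is F. ✗
8: ¬p is T, ◇p is F. ✗
That's 2 of 5 worlds, so 2/5.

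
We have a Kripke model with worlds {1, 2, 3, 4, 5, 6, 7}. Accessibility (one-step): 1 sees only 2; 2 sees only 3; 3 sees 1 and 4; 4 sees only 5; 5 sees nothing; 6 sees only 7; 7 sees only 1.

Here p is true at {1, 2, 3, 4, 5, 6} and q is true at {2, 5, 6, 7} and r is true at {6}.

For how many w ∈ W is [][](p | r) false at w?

1: successors {2}; [](p | r) there: 2:T. ✓
2: successors {3}; [](p | r) there: 3:T. ✓
3: successors {1, 4}; [](p | r) there: 1:T, 4:T. ✓
4: successors {5}; [](p | r) there: 5:T. ✓
5: no successors, so [][](p | r) holds vacuously. ✓
6: successors {7}; [](p | r) there: 7:T. ✓
7: successors {1}; [](p | r) there: 1:T. ✓
Satisfying worlds: {1, 2, 3, 4, 5, 6, 7}.
So [][](p | r) fails at the other 0 worlds.

0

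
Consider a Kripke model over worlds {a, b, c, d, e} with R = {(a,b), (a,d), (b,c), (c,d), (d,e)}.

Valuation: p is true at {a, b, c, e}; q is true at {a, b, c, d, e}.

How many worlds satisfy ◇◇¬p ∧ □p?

1

a: ◇◇¬p is F, □p is F. ✗
b: ◇◇¬p is T, □p is T. ✓
c: ◇◇¬p is F, □p is F. ✗
d: ◇◇¬p is F, □p is T. ✗
e: ◇◇¬p is F, □p is T. ✗
Satisfying worlds: {b}.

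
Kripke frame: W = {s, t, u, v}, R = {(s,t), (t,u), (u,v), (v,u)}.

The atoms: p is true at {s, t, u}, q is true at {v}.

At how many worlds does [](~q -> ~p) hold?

1

s: successors {t}; ~q -> ~p there: t:F. ✗
t: successors {u}; ~q -> ~p there: u:F. ✗
u: successors {v}; ~q -> ~p there: v:T. ✓
v: successors {u}; ~q -> ~p there: u:F. ✗
Satisfying worlds: {u}.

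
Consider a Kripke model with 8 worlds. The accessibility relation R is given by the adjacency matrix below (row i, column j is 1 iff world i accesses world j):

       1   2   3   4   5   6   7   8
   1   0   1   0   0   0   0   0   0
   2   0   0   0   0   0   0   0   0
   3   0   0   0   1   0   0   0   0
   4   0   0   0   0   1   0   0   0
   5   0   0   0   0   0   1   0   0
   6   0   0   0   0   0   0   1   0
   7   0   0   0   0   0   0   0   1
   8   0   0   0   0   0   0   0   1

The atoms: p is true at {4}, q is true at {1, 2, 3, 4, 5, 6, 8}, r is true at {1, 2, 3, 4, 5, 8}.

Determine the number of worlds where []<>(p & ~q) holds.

1: successors {2}; <>(p & ~q) there: 2:F. ✗
2: no successors, so []<>(p & ~q) holds vacuously. ✓
3: successors {4}; <>(p & ~q) there: 4:F. ✗
4: successors {5}; <>(p & ~q) there: 5:F. ✗
5: successors {6}; <>(p & ~q) there: 6:F. ✗
6: successors {7}; <>(p & ~q) there: 7:F. ✗
7: successors {8}; <>(p & ~q) there: 8:F. ✗
8: successors {8}; <>(p & ~q) there: 8:F. ✗
Satisfying worlds: {2}.

1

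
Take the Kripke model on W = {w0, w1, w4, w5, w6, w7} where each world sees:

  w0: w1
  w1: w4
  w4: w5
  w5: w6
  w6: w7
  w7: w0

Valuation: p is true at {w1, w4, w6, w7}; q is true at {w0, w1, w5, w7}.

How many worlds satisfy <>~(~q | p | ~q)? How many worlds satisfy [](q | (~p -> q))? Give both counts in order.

For <>~(~q | p | ~q):
w0: successors {w1}; ~(~q | p | ~q) there: w1:F. ✗
w1: successors {w4}; ~(~q | p | ~q) there: w4:F. ✗
w4: successors {w5}; ~(~q | p | ~q) there: w5:T. ✓
w5: successors {w6}; ~(~q | p | ~q) there: w6:F. ✗
w6: successors {w7}; ~(~q | p | ~q) there: w7:F. ✗
w7: successors {w0}; ~(~q | p | ~q) there: w0:T. ✓
— 2 worlds.
For [](q | (~p -> q)):
w0: successors {w1}; q | (~p -> q) there: w1:T. ✓
w1: successors {w4}; q | (~p -> q) there: w4:T. ✓
w4: successors {w5}; q | (~p -> q) there: w5:T. ✓
w5: successors {w6}; q | (~p -> q) there: w6:T. ✓
w6: successors {w7}; q | (~p -> q) there: w7:T. ✓
w7: successors {w0}; q | (~p -> q) there: w0:T. ✓
— 6 worlds.

2 and 6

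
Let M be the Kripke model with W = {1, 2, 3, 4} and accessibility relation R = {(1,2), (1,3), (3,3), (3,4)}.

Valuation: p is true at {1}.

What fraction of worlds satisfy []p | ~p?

1: []p is F, ~p is F. ✗
2: []p is T, ~p is T. ✓
3: []p is F, ~p is T. ✓
4: []p is T, ~p is T. ✓
That's 3 of 4 worlds, so 3/4.

3/4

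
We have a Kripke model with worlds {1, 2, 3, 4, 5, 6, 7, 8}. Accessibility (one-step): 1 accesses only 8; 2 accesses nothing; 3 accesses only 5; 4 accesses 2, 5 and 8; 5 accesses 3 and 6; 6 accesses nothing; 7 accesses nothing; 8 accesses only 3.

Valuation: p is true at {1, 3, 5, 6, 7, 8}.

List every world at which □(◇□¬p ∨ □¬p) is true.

{2, 3, 6, 7}

1: successors {8}; ◇□¬p ∨ □¬p there: 8:F. ✗
2: no successors, so □(◇□¬p ∨ □¬p) holds vacuously. ✓
3: successors {5}; ◇□¬p ∨ □¬p there: 5:T. ✓
4: successors {2, 5, 8}; ◇□¬p ∨ □¬p there: 2:T, 5:T, 8:F. ✗
5: successors {3, 6}; ◇□¬p ∨ □¬p there: 3:F, 6:T. ✗
6: no successors, so □(◇□¬p ∨ □¬p) holds vacuously. ✓
7: no successors, so □(◇□¬p ∨ □¬p) holds vacuously. ✓
8: successors {3}; ◇□¬p ∨ □¬p there: 3:F. ✗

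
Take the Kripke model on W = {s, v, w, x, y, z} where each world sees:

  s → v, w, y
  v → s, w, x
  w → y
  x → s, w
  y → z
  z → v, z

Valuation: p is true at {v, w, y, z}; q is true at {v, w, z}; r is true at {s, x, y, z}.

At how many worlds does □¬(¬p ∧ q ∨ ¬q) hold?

2

s: successors {v, w, y}; ¬(¬p ∧ q ∨ ¬q) there: v:T, w:T, y:F. ✗
v: successors {s, w, x}; ¬(¬p ∧ q ∨ ¬q) there: s:F, w:T, x:F. ✗
w: successors {y}; ¬(¬p ∧ q ∨ ¬q) there: y:F. ✗
x: successors {s, w}; ¬(¬p ∧ q ∨ ¬q) there: s:F, w:T. ✗
y: successors {z}; ¬(¬p ∧ q ∨ ¬q) there: z:T. ✓
z: successors {v, z}; ¬(¬p ∧ q ∨ ¬q) there: v:T, z:T. ✓
Satisfying worlds: {y, z}.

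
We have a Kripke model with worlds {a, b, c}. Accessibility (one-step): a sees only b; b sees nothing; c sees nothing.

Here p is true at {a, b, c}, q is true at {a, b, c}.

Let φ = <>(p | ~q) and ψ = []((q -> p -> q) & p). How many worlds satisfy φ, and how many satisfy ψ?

1 and 3

For <>(p | ~q):
a: successors {b}; p | ~q there: b:T. ✓
b: no successors, so <>(p | ~q) fails. ✗
c: no successors, so <>(p | ~q) fails. ✗
— 1 world.
For []((q -> p -> q) & p):
a: successors {b}; (q -> p -> q) & p there: b:T. ✓
b: no successors, so []((q -> p -> q) & p) holds vacuously. ✓
c: no successors, so []((q -> p -> q) & p) holds vacuously. ✓
— 3 worlds.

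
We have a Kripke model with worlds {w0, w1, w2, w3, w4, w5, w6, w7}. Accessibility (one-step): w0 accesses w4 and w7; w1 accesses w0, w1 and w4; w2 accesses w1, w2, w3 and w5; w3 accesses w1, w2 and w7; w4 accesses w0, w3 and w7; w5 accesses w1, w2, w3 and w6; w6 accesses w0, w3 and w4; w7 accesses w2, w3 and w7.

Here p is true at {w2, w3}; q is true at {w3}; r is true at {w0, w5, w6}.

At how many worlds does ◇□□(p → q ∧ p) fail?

4

w0: successors {w4, w7}; □□(p → q ∧ p) there: w4:F, w7:F. ✗
w1: successors {w0, w1, w4}; □□(p → q ∧ p) there: w0:F, w1:T, w4:F. ✓
w2: successors {w1, w2, w3, w5}; □□(p → q ∧ p) there: w1:T, w2:F, w3:F, w5:F. ✓
w3: successors {w1, w2, w7}; □□(p → q ∧ p) there: w1:T, w2:F, w7:F. ✓
w4: successors {w0, w3, w7}; □□(p → q ∧ p) there: w0:F, w3:F, w7:F. ✗
w5: successors {w1, w2, w3, w6}; □□(p → q ∧ p) there: w1:T, w2:F, w3:F, w6:F. ✓
w6: successors {w0, w3, w4}; □□(p → q ∧ p) there: w0:F, w3:F, w4:F. ✗
w7: successors {w2, w3, w7}; □□(p → q ∧ p) there: w2:F, w3:F, w7:F. ✗
Satisfying worlds: {w1, w2, w3, w5}.
So ◇□□(p → q ∧ p) fails at the other 4 worlds.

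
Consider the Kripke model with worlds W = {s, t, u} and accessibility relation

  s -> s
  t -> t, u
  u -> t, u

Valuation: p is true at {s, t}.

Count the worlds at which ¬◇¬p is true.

1

s: ◇¬p is F. ✓
t: ◇¬p is T. ✗
u: ◇¬p is T. ✗
Satisfying worlds: {s}.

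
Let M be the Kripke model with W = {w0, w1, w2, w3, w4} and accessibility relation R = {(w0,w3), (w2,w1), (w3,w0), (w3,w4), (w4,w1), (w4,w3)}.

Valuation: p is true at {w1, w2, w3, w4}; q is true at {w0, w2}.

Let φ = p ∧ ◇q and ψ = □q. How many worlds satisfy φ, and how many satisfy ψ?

1 and 1

For p ∧ ◇q:
w0: p is F, ◇q is F. ✗
w1: p is T, ◇q is F. ✗
w2: p is T, ◇q is F. ✗
w3: p is T, ◇q is T. ✓
w4: p is T, ◇q is F. ✗
— 1 world.
For □q:
w0: successors {w3}; q there: w3:F. ✗
w1: no successors, so □q holds vacuously. ✓
w2: successors {w1}; q there: w1:F. ✗
w3: successors {w0, w4}; q there: w0:T, w4:F. ✗
w4: successors {w1, w3}; q there: w1:F, w3:F. ✗
— 1 world.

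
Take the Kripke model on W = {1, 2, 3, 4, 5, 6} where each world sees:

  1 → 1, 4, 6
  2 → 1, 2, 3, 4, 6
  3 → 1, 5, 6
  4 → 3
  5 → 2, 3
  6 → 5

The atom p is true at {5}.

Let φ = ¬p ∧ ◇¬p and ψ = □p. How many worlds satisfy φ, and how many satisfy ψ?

For ¬p ∧ ◇¬p:
1: ¬p is T, ◇¬p is T. ✓
2: ¬p is T, ◇¬p is T. ✓
3: ¬p is T, ◇¬p is T. ✓
4: ¬p is T, ◇¬p is T. ✓
5: ¬p is F, ◇¬p is T. ✗
6: ¬p is T, ◇¬p is F. ✗
— 4 worlds.
For □p:
1: successors {1, 4, 6}; p there: 1:F, 4:F, 6:F. ✗
2: successors {1, 2, 3, 4, 6}; p there: 1:F, 2:F, 3:F, 4:F, 6:F. ✗
3: successors {1, 5, 6}; p there: 1:F, 5:T, 6:F. ✗
4: successors {3}; p there: 3:F. ✗
5: successors {2, 3}; p there: 2:F, 3:F. ✗
6: successors {5}; p there: 5:T. ✓
— 1 world.

4 and 1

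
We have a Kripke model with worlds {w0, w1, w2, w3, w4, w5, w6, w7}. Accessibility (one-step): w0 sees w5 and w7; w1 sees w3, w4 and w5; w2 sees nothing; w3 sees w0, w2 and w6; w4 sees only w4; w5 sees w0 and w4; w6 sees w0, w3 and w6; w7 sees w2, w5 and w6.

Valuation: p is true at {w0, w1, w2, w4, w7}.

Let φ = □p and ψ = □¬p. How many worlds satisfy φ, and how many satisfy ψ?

For □p:
w0: successors {w5, w7}; p there: w5:F, w7:T. ✗
w1: successors {w3, w4, w5}; p there: w3:F, w4:T, w5:F. ✗
w2: no successors, so □p holds vacuously. ✓
w3: successors {w0, w2, w6}; p there: w0:T, w2:T, w6:F. ✗
w4: successors {w4}; p there: w4:T. ✓
w5: successors {w0, w4}; p there: w0:T, w4:T. ✓
w6: successors {w0, w3, w6}; p there: w0:T, w3:F, w6:F. ✗
w7: successors {w2, w5, w6}; p there: w2:T, w5:F, w6:F. ✗
— 3 worlds.
For □¬p:
w0: successors {w5, w7}; ¬p there: w5:T, w7:F. ✗
w1: successors {w3, w4, w5}; ¬p there: w3:T, w4:F, w5:T. ✗
w2: no successors, so □¬p holds vacuously. ✓
w3: successors {w0, w2, w6}; ¬p there: w0:F, w2:F, w6:T. ✗
w4: successors {w4}; ¬p there: w4:F. ✗
w5: successors {w0, w4}; ¬p there: w0:F, w4:F. ✗
w6: successors {w0, w3, w6}; ¬p there: w0:F, w3:T, w6:T. ✗
w7: successors {w2, w5, w6}; ¬p there: w2:F, w5:T, w6:T. ✗
— 1 world.

3 and 1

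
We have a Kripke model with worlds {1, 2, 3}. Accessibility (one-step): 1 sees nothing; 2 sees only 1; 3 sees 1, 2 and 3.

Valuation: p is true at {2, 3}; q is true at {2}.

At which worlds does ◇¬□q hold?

1: no successors, so ◇¬□q fails. ✗
2: successors {1}; ¬□q there: 1:F. ✗
3: successors {1, 2, 3}; ¬□q there: 1:F, 2:T, 3:T. ✓

{3}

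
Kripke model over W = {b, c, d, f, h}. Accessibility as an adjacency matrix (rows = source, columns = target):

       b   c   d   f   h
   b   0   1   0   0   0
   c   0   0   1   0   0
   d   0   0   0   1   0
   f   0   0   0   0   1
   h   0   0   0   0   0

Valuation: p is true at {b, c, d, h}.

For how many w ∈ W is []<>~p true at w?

2

b: successors {c}; <>~p there: c:F. ✗
c: successors {d}; <>~p there: d:T. ✓
d: successors {f}; <>~p there: f:F. ✗
f: successors {h}; <>~p there: h:F. ✗
h: no successors, so []<>~p holds vacuously. ✓
Satisfying worlds: {c, h}.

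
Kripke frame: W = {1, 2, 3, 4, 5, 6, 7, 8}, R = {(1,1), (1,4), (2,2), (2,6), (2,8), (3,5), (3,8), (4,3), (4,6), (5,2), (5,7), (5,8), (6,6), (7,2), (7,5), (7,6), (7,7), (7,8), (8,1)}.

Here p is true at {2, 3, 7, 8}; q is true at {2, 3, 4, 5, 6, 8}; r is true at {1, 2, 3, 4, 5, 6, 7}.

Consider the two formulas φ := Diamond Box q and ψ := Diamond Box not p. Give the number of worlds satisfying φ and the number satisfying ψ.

6 and 8

For Diamond Box q:
1: successors {1, 4}; Box q there: 1:F, 4:T. ✓
2: successors {2, 6, 8}; Box q there: 2:T, 6:T, 8:F. ✓
3: successors {5, 8}; Box q there: 5:F, 8:F. ✗
4: successors {3, 6}; Box q there: 3:T, 6:T. ✓
5: successors {2, 7, 8}; Box q there: 2:T, 7:F, 8:F. ✓
6: successors {6}; Box q there: 6:T. ✓
7: successors {2, 5, 6, 7, 8}; Box q there: 2:T, 5:F, 6:T, 7:F, 8:F. ✓
8: successors {1}; Box q there: 1:F. ✗
— 6 worlds.
For Diamond Box not p:
1: successors {1, 4}; Box not p there: 1:T, 4:F. ✓
2: successors {2, 6, 8}; Box not p there: 2:F, 6:T, 8:T. ✓
3: successors {5, 8}; Box not p there: 5:F, 8:T. ✓
4: successors {3, 6}; Box not p there: 3:F, 6:T. ✓
5: successors {2, 7, 8}; Box not p there: 2:F, 7:F, 8:T. ✓
6: successors {6}; Box not p there: 6:T. ✓
7: successors {2, 5, 6, 7, 8}; Box not p there: 2:F, 5:F, 6:T, 7:F, 8:T. ✓
8: successors {1}; Box not p there: 1:T. ✓
— 8 worlds.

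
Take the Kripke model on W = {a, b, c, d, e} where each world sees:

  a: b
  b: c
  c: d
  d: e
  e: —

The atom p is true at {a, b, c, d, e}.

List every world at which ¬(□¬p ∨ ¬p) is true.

{a, b, c, d}

a: □¬p ∨ ¬p is F. ✓
b: □¬p ∨ ¬p is F. ✓
c: □¬p ∨ ¬p is F. ✓
d: □¬p ∨ ¬p is F. ✓
e: □¬p ∨ ¬p is T. ✗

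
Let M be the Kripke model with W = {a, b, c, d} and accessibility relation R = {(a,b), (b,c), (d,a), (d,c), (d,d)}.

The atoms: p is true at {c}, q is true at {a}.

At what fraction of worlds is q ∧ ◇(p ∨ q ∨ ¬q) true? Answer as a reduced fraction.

1/4

a: q is T, ◇(p ∨ q ∨ ¬q) is T. ✓
b: q is F, ◇(p ∨ q ∨ ¬q) is T. ✗
c: q is F, ◇(p ∨ q ∨ ¬q) is F. ✗
d: q is F, ◇(p ∨ q ∨ ¬q) is T. ✗
That's 1 of 4 worlds, so 1/4.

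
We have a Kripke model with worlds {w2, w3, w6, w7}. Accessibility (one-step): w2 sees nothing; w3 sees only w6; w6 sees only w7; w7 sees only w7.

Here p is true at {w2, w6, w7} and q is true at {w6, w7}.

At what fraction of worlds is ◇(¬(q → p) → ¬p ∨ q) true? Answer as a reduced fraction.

3/4

w2: no successors, so ◇(¬(q → p) → ¬p ∨ q) fails. ✗
w3: successors {w6}; ¬(q → p) → ¬p ∨ q there: w6:T. ✓
w6: successors {w7}; ¬(q → p) → ¬p ∨ q there: w7:T. ✓
w7: successors {w7}; ¬(q → p) → ¬p ∨ q there: w7:T. ✓
That's 3 of 4 worlds, so 3/4.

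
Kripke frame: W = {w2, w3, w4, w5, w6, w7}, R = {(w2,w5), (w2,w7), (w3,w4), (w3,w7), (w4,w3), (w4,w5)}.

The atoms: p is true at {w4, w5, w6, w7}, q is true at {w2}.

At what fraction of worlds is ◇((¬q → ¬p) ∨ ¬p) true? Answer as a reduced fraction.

1/6

w2: successors {w5, w7}; (¬q → ¬p) ∨ ¬p there: w5:F, w7:F. ✗
w3: successors {w4, w7}; (¬q → ¬p) ∨ ¬p there: w4:F, w7:F. ✗
w4: successors {w3, w5}; (¬q → ¬p) ∨ ¬p there: w3:T, w5:F. ✓
w5: no successors, so ◇((¬q → ¬p) ∨ ¬p) fails. ✗
w6: no successors, so ◇((¬q → ¬p) ∨ ¬p) fails. ✗
w7: no successors, so ◇((¬q → ¬p) ∨ ¬p) fails. ✗
That's 1 of 6 worlds, so 1/6.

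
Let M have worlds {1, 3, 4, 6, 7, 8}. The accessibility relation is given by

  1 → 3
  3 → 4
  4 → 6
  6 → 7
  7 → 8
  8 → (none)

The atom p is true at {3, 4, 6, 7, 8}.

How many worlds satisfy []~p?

1

1: successors {3}; ~p there: 3:F. ✗
3: successors {4}; ~p there: 4:F. ✗
4: successors {6}; ~p there: 6:F. ✗
6: successors {7}; ~p there: 7:F. ✗
7: successors {8}; ~p there: 8:F. ✗
8: no successors, so []~p holds vacuously. ✓
Satisfying worlds: {8}.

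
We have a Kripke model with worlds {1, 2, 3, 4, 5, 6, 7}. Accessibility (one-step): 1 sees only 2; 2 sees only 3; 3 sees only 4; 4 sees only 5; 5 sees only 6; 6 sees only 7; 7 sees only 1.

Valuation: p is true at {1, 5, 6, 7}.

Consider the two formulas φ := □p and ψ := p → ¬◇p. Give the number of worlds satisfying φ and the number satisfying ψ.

4 and 4

For □p:
1: successors {2}; p there: 2:F. ✗
2: successors {3}; p there: 3:F. ✗
3: successors {4}; p there: 4:F. ✗
4: successors {5}; p there: 5:T. ✓
5: successors {6}; p there: 6:T. ✓
6: successors {7}; p there: 7:T. ✓
7: successors {1}; p there: 1:T. ✓
— 4 worlds.
For p → ¬◇p:
1: p is T, ¬◇p is T. ✓
2: p is F, ¬◇p is T. ✓
3: p is F, ¬◇p is T. ✓
4: p is F, ¬◇p is F. ✓
5: p is T, ¬◇p is F. ✗
6: p is T, ¬◇p is F. ✗
7: p is T, ¬◇p is F. ✗
— 4 worlds.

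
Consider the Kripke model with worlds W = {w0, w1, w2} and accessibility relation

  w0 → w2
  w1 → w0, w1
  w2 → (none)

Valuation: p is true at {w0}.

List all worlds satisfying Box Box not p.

{w0, w2}

w0: successors {w2}; Box not p there: w2:T. ✓
w1: successors {w0, w1}; Box not p there: w0:T, w1:F. ✗
w2: no successors, so Box Box not p holds vacuously. ✓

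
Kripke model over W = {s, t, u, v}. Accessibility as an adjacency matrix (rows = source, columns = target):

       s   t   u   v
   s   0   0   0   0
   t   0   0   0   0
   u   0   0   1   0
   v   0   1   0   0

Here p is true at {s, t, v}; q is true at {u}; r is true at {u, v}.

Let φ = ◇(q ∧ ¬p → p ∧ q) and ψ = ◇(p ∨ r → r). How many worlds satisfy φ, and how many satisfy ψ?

For ◇(q ∧ ¬p → p ∧ q):
s: no successors, so ◇(q ∧ ¬p → p ∧ q) fails. ✗
t: no successors, so ◇(q ∧ ¬p → p ∧ q) fails. ✗
u: successors {u}; q ∧ ¬p → p ∧ q there: u:F. ✗
v: successors {t}; q ∧ ¬p → p ∧ q there: t:T. ✓
— 1 world.
For ◇(p ∨ r → r):
s: no successors, so ◇(p ∨ r → r) fails. ✗
t: no successors, so ◇(p ∨ r → r) fails. ✗
u: successors {u}; p ∨ r → r there: u:T. ✓
v: successors {t}; p ∨ r → r there: t:F. ✗
— 1 world.

1 and 1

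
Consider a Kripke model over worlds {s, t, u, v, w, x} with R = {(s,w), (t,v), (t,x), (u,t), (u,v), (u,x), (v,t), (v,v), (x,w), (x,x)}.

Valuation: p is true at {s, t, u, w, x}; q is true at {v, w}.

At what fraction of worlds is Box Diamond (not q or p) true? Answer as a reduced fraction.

2/3

s: successors {w}; Diamond (not q or p) there: w:F. ✗
t: successors {v, x}; Diamond (not q or p) there: v:T, x:T. ✓
u: successors {t, v, x}; Diamond (not q or p) there: t:T, v:T, x:T. ✓
v: successors {t, v}; Diamond (not q or p) there: t:T, v:T. ✓
w: no successors, so Box Diamond (not q or p) holds vacuously. ✓
x: successors {w, x}; Diamond (not q or p) there: w:F, x:T. ✗
That's 4 of 6 worlds, so 4/6 = 2/3.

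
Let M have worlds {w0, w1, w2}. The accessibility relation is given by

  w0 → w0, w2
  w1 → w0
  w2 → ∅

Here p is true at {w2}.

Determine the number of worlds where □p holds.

1

w0: successors {w0, w2}; p there: w0:F, w2:T. ✗
w1: successors {w0}; p there: w0:F. ✗
w2: no successors, so □p holds vacuously. ✓
Satisfying worlds: {w2}.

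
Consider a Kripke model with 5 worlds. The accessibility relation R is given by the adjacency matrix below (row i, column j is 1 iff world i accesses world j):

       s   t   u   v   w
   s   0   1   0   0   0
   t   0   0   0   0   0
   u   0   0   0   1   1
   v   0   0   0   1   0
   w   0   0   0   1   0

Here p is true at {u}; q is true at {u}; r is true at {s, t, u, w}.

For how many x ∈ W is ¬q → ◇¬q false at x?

s: ¬q is T, ◇¬q is T. ✓
t: ¬q is T, ◇¬q is F. ✗
u: ¬q is F, ◇¬q is T. ✓
v: ¬q is T, ◇¬q is T. ✓
w: ¬q is T, ◇¬q is T. ✓
Satisfying worlds: {s, u, v, w}.
So ¬q → ◇¬q fails at the other 1 world.

1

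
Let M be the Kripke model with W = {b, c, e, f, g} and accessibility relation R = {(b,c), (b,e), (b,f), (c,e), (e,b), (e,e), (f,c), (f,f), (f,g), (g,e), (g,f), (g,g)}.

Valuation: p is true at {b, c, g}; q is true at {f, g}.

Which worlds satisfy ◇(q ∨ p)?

b: successors {c, e, f}; q ∨ p there: c:T, e:F, f:T. ✓
c: successors {e}; q ∨ p there: e:F. ✗
e: successors {b, e}; q ∨ p there: b:T, e:F. ✓
f: successors {c, f, g}; q ∨ p there: c:T, f:T, g:T. ✓
g: successors {e, f, g}; q ∨ p there: e:F, f:T, g:T. ✓

{b, e, f, g}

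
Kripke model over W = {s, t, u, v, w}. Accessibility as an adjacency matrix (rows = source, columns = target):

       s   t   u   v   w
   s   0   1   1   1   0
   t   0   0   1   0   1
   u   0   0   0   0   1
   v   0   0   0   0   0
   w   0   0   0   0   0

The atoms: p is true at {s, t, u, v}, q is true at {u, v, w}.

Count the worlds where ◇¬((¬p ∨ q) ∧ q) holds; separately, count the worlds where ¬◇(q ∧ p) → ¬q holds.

For ◇¬((¬p ∨ q) ∧ q):
s: successors {t, u, v}; ¬((¬p ∨ q) ∧ q) there: t:T, u:F, v:F. ✓
t: successors {u, w}; ¬((¬p ∨ q) ∧ q) there: u:F, w:F. ✗
u: successors {w}; ¬((¬p ∨ q) ∧ q) there: w:F. ✗
v: no successors, so ◇¬((¬p ∨ q) ∧ q) fails. ✗
w: no successors, so ◇¬((¬p ∨ q) ∧ q) fails. ✗
— 1 world.
For ¬◇(q ∧ p) → ¬q:
s: ¬◇(q ∧ p) is F, ¬q is T. ✓
t: ¬◇(q ∧ p) is F, ¬q is T. ✓
u: ¬◇(q ∧ p) is T, ¬q is F. ✗
v: ¬◇(q ∧ p) is T, ¬q is F. ✗
w: ¬◇(q ∧ p) is T, ¬q is F. ✗
— 2 worlds.

1 and 2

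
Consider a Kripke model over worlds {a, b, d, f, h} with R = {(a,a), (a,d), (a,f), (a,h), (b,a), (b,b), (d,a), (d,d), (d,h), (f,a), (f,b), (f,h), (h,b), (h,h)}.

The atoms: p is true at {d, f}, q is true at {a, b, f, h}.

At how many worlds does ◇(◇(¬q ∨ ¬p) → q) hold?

a: successors {a, d, f, h}; ◇(¬q ∨ ¬p) → q there: a:T, d:F, f:T, h:T. ✓
b: successors {a, b}; ◇(¬q ∨ ¬p) → q there: a:T, b:T. ✓
d: successors {a, d, h}; ◇(¬q ∨ ¬p) → q there: a:T, d:F, h:T. ✓
f: successors {a, b, h}; ◇(¬q ∨ ¬p) → q there: a:T, b:T, h:T. ✓
h: successors {b, h}; ◇(¬q ∨ ¬p) → q there: b:T, h:T. ✓
Satisfying worlds: {a, b, d, f, h}.

5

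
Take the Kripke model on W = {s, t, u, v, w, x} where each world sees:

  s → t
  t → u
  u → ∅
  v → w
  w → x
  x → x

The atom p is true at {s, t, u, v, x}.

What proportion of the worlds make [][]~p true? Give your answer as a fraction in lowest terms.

s: successors {t}; []~p there: t:F. ✗
t: successors {u}; []~p there: u:T. ✓
u: no successors, so [][]~p holds vacuously. ✓
v: successors {w}; []~p there: w:F. ✗
w: successors {x}; []~p there: x:F. ✗
x: successors {x}; []~p there: x:F. ✗
That's 2 of 6 worlds, so 2/6 = 1/3.

1/3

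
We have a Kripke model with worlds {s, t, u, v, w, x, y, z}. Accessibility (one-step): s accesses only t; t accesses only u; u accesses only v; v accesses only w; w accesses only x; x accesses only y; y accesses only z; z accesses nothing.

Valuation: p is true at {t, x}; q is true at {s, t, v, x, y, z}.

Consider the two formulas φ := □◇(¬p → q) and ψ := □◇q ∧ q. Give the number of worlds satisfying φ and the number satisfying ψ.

5 and 4

For □◇(¬p → q):
s: successors {t}; ◇(¬p → q) there: t:F. ✗
t: successors {u}; ◇(¬p → q) there: u:T. ✓
u: successors {v}; ◇(¬p → q) there: v:F. ✗
v: successors {w}; ◇(¬p → q) there: w:T. ✓
w: successors {x}; ◇(¬p → q) there: x:T. ✓
x: successors {y}; ◇(¬p → q) there: y:T. ✓
y: successors {z}; ◇(¬p → q) there: z:F. ✗
z: no successors, so □◇(¬p → q) holds vacuously. ✓
— 5 worlds.
For □◇q ∧ q:
s: □◇q is F, q is T. ✗
t: □◇q is T, q is T. ✓
u: □◇q is F, q is F. ✗
v: □◇q is T, q is T. ✓
w: □◇q is T, q is F. ✗
x: □◇q is T, q is T. ✓
y: □◇q is F, q is T. ✗
z: □◇q is T, q is T. ✓
— 4 worlds.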